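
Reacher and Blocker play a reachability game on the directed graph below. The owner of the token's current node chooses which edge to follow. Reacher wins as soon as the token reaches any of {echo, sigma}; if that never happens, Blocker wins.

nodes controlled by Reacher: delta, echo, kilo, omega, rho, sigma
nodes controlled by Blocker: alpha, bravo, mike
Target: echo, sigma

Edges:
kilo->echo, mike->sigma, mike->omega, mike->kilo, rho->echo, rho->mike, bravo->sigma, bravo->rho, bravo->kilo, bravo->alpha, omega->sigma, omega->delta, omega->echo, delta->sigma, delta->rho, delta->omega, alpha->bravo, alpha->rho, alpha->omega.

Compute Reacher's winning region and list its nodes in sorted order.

delta, echo, kilo, mike, omega, rho, sigma

A0 = {echo, sigma}
A1: add {delta, kilo, omega, rho} — delta (Reacher) has delta→sigma; rho (Reacher) has rho→echo; omega (Reacher) has omega→sigma; kilo (Reacher) has kilo→echo.
A2: add {mike} — mike (Blocker): all of {sigma, omega, kilo} already in.
A3 = A2; e.g. bravo (Blocker) can still go to alpha. Fixed point.
Reacher's winning region = {delta, echo, kilo, mike, omega, rho, sigma}.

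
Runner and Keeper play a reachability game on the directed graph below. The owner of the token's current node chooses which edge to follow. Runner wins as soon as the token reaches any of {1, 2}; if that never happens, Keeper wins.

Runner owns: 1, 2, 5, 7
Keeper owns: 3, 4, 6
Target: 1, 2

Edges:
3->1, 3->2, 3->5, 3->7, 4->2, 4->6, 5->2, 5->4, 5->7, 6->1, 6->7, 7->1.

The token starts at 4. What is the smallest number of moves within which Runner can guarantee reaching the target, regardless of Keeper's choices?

A0 = {1, 2}
A1: add {5, 7} — 5 (Runner) has 5→2; 7 (Runner) has 7→1.
A2: add {3, 6} — 3 (Keeper): all of {1, 2, 5, 7} already in; 6 (Keeper): all of {1, 7} already in.
A3: add {4} — 4 (Keeper): all of {2, 6} already in.
A3 = all vertices. Fixed point.
4 enters the attractor at level 3, so Runner can force the target in 3 moves from there.

3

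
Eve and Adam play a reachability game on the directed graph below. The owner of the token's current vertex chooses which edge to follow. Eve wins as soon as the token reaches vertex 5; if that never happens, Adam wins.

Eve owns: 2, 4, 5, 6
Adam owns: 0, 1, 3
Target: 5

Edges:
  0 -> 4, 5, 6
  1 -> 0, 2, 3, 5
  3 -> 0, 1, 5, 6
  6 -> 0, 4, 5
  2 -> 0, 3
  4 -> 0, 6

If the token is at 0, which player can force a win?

Eve

A0 = {5}
A1: add {6} — 6 (Eve) has 6→5.
A2: add {4} — 4 (Eve) has 4→6.
A3: add {0} — 0 (Adam): all of {4, 5, 6} already in.
0 ∈ A3, so Eve can force the target.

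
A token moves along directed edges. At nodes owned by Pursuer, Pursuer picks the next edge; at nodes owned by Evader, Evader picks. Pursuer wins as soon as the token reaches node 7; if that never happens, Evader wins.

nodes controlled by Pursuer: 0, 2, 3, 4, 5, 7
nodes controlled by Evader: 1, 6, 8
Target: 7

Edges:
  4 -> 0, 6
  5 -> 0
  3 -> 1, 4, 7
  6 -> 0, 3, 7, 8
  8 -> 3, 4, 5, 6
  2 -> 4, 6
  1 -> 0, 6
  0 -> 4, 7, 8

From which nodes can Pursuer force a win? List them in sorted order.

A0 = {7}
A1: add {0, 3} — 0 (Pursuer) has 0→7; 3 (Pursuer) has 3→7.
A2: add {4, 5} — 4 (Pursuer) has 4→0; 5 (Pursuer) has 5→0.
A3: add {2} — 2 (Pursuer) has 2→4.
A4 = A3; e.g. 1 (Evader) can still go to 6. Fixed point.
Pursuer's winning region = {0, 2, 3, 4, 5, 7}.

0, 2, 3, 4, 5, 7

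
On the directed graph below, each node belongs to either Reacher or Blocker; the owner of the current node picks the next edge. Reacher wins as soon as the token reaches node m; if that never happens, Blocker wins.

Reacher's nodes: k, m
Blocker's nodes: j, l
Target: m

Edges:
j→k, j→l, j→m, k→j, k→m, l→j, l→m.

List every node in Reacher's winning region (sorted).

A0 = {m}
A1: add {k} — k (Reacher) has k→m.
A2 = A1; e.g. j (Blocker) can still go to l. Fixed point.
Reacher's winning region = {k, m}.

k, m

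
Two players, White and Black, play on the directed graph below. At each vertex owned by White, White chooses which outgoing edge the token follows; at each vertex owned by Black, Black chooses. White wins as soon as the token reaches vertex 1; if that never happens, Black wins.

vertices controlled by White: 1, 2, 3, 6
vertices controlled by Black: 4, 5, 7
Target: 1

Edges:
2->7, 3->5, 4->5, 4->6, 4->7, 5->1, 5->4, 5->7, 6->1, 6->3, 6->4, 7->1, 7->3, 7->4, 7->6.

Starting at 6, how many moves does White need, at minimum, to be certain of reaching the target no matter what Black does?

A0 = {1}
A1: add {6} — 6 (White) has 6→1.
A2 = A1; e.g. 2 (White) has no edge into A1. Fixed point.
6 enters the attractor at level 1, so White can force the target in 1 move from there.

1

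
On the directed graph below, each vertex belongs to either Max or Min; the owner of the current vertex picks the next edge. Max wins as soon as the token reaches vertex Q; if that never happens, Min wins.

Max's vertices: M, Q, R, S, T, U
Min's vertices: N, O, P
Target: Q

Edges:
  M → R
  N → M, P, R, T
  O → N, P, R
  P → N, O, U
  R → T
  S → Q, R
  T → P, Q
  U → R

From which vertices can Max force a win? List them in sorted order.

M, Q, R, S, T, U

A0 = {Q}
A1: add {S, T} — S (Max) has S→Q; T (Max) has T→Q.
A2: add {R} — R (Max) has R→T.
A3: add {M, U} — M (Max) has M→R; U (Max) has U→R.
A4 = A3; e.g. N (Min) can still go to P. Fixed point.
Max's winning region = {M, Q, R, S, T, U}.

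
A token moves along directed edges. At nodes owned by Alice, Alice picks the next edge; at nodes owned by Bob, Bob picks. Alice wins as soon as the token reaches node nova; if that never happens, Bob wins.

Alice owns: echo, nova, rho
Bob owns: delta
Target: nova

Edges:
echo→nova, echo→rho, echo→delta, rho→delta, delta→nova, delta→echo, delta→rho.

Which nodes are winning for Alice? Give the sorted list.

A0 = {nova}
A1: add {echo} — echo (Alice) has echo→nova.
A2 = A1; e.g. rho (Alice) has no edge into A1. Fixed point.
Alice's winning region = {echo, nova}.

echo, nova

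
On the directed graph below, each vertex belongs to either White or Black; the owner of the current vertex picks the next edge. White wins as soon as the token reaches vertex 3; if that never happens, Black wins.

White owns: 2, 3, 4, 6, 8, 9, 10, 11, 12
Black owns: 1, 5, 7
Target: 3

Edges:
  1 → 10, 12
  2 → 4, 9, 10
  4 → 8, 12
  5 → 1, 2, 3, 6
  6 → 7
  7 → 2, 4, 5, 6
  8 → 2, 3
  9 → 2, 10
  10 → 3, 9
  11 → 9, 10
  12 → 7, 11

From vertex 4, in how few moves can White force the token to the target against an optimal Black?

2

A0 = {3}
A1: add {8, 10} — 8 (White) has 8→3; 10 (White) has 10→3.
A2: add {2, 4, 9, 11} — 2 (White) has 2→10; 4 (White) has 4→8; 9 (White) has 9→10; 11 (White) has 11→10.
4 enters the attractor at level 2, so White can force the target in 2 moves from there.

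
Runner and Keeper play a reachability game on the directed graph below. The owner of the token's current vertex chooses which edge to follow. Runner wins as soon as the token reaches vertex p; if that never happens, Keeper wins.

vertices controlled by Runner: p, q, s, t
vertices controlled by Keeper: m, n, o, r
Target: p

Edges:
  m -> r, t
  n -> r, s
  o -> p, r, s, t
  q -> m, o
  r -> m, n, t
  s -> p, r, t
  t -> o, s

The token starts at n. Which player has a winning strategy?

A0 = {p}
A1: add {s} — s (Runner) has s→p.
A2: add {t} — t (Runner) has t→s.
A3 = A2; e.g. m (Keeper) can still go to r. Fixed point.
n never enters the attractor, so Keeper can avoid the target forever.

Keeper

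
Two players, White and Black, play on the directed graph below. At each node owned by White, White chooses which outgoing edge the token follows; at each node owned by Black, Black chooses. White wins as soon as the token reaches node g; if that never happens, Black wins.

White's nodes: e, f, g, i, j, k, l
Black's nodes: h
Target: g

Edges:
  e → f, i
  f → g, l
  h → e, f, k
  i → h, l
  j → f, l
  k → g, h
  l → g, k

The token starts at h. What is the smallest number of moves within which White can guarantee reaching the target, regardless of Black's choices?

A0 = {g}
A1: add {f, k, l} — f (White) has f→g; k (White) has k→g; l (White) has l→g.
A2: add {e, i, j} — e (White) has e→f; i (White) has i→l; j (White) has j→f.
A3: add {h} — h (Black): all of {e, f, k} already in.
A3 = all vertices. Fixed point.
h enters the attractor at level 3, so White can force the target in 3 moves from there.

3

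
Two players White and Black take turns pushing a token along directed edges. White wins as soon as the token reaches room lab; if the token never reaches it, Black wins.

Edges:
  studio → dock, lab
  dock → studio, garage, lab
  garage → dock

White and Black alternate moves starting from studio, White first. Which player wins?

White

Track states (vertex, player-to-move).
A0 = {(lab,White), (lab,Black)}
A1: add {(studio,White), (dock,White)}.
(studio,White) ∈ A1 ⇒ White forces the target.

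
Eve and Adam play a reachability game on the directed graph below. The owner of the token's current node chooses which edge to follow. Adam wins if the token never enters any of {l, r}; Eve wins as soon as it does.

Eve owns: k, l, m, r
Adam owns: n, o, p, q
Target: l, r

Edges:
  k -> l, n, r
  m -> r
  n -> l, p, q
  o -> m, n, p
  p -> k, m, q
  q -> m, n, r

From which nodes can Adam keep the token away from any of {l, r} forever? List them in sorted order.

n, o, p, q

A0 = {l, r}
A1: add {k, m} — k (Eve) has k→l; m (Eve) has m→r.
A2 = A1; e.g. n (Adam) can still go to p. Fixed point.
Eve's attractor = {k, l, m, r}; Adam avoids the target exactly from the complement.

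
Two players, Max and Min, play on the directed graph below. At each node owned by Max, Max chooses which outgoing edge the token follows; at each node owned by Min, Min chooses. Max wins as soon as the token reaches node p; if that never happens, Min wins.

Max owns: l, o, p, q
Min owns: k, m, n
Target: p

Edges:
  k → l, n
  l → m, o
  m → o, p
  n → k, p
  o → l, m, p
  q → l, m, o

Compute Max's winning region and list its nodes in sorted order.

A0 = {p}
A1: add {o} — o (Max) has o→p.
A2: add {l, m, q} — l (Max) has l→o; m (Min): all of {o, p} already in; q (Max) has q→o.
A3 = A2; e.g. k (Min) can still go to n. Fixed point.
Max's winning region = {l, m, o, p, q}.

l, m, o, p, q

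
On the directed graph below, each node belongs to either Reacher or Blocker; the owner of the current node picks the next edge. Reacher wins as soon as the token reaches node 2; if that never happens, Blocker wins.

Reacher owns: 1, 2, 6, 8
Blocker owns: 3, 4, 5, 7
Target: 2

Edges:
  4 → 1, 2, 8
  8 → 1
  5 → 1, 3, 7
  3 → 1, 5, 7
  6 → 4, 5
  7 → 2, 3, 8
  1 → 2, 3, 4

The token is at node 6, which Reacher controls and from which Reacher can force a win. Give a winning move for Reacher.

A0 = {2}
A1: add {1} — 1 (Reacher) has 1→2.
A2: add {8} — 8 (Reacher) has 8→1.
A3: add {4} — 4 (Blocker): all of {1, 2, 8} already in.
A4: add {6} — 6 (Reacher) has 6→4.
A5 = A4; e.g. 3 (Blocker) can still go to 5. Fixed point.
From 6, successor 4 is in the attractor (rank 3); the other successor 5 is not.

4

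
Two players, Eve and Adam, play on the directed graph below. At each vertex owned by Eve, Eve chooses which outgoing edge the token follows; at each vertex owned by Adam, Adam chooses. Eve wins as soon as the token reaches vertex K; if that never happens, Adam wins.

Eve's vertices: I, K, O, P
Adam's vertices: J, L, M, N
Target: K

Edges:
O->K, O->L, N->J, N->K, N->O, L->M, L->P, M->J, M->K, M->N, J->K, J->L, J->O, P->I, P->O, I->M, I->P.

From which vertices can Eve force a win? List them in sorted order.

A0 = {K}
A1: add {O} — O (Eve) has O→K.
A2: add {P} — P (Eve) has P→O.
A3: add {I} — I (Eve) has I→P.
A4 = A3; e.g. J (Adam) can still go to L. Fixed point.
Eve's winning region = {I, K, O, P}.

I, K, O, P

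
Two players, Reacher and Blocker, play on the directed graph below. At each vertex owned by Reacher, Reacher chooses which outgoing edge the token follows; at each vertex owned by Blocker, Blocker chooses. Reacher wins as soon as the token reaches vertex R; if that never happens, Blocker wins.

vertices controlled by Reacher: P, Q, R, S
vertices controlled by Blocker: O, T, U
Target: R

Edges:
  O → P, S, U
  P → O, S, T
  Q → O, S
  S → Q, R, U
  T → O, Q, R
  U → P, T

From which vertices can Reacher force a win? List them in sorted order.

P, Q, R, S

A0 = {R}
A1: add {S} — S (Reacher) has S→R.
A2: add {P, Q} — P (Reacher) has P→S; Q (Reacher) has Q→S.
A3 = A2; e.g. O (Blocker) can still go to U. Fixed point.
Reacher's winning region = {P, Q, R, S}.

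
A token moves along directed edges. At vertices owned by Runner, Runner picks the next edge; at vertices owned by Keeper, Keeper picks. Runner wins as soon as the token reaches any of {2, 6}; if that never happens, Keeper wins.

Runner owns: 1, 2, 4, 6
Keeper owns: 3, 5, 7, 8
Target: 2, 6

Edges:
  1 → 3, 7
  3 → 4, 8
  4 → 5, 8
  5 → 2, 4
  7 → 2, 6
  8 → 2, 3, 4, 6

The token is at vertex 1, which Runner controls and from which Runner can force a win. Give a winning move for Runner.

7

A0 = {2, 6}
A1: add {7} — 7 (Keeper): all of {2, 6} already in.
A2: add {1} — 1 (Runner) has 1→7.
A3 = A2; e.g. 3 (Keeper) can still go to 4. Fixed point.
From 1, successor 7 is in the attractor (rank 1); the other successor 3 is not.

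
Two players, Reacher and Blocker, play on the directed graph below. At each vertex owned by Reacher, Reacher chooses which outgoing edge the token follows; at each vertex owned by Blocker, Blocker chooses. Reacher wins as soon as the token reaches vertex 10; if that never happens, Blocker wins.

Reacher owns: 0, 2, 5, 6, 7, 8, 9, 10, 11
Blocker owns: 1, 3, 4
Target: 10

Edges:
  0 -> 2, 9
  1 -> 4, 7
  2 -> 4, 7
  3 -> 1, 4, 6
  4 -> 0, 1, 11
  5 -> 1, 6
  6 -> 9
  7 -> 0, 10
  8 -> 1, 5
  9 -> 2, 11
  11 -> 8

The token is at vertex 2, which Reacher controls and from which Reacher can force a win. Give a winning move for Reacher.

A0 = {10}
A1: add {7} — 7 (Reacher) has 7→10.
A2: add {2} — 2 (Reacher) has 2→7.
A3: add {0, 9} — 0 (Reacher) has 0→2; 9 (Reacher) has 9→2.
A4: add {6} — 6 (Reacher) has 6→9.
A5: add {5} — 5 (Reacher) has 5→6.
A6: add {8} — 8 (Reacher) has 8→5.
A7: add {11} — 11 (Reacher) has 11→8.
A8 = A7; e.g. 1 (Blocker) can still go to 4. Fixed point.
From 2, successor 7 is in the attractor (rank 1); the other successor 4 is not.

7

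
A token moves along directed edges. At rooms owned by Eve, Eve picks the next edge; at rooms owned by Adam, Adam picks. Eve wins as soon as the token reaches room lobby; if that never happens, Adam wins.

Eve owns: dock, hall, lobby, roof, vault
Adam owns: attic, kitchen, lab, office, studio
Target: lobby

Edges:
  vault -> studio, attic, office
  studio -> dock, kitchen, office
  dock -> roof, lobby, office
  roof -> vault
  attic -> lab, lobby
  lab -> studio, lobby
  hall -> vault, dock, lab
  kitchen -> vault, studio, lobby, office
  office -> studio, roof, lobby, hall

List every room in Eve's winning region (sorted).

dock, hall, lobby

A0 = {lobby}
A1: add {dock} — dock (Eve) has dock→lobby.
A2: add {hall} — hall (Eve) has hall→dock.
A3 = A2; e.g. vault (Eve) has no edge into A2. Fixed point.
Eve's winning region = {dock, hall, lobby}.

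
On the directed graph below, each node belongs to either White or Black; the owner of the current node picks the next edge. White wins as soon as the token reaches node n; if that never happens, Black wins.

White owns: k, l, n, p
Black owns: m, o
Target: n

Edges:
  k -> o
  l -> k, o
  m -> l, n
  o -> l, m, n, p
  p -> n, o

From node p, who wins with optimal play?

A0 = {n}
A1: add {p} — p (White) has p→n.
A2 = A1; e.g. k (White) has no edge into A1. Fixed point.
p ∈ A1, so White can force the target.

White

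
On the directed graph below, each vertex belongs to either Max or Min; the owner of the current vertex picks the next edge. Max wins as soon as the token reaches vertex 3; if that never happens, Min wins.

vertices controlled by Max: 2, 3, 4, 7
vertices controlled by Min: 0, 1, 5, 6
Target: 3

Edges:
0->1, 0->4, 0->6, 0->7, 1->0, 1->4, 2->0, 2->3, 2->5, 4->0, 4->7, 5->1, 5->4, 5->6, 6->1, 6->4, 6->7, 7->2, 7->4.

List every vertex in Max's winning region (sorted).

2, 3, 4, 7

A0 = {3}
A1: add {2} — 2 (Max) has 2→3.
A2: add {7} — 7 (Max) has 7→2.
A3: add {4} — 4 (Max) has 4→7.
A4 = A3; e.g. 0 (Min) can still go to 1. Fixed point.
Max's winning region = {2, 3, 4, 7}.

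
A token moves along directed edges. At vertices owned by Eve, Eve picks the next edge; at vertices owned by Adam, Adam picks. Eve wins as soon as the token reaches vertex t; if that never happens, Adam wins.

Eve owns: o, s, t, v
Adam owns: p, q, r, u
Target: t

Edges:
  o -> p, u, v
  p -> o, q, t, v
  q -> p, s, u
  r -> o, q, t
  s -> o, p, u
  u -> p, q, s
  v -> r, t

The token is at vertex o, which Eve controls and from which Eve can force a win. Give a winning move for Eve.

v

A0 = {t}
A1: add {v} — v (Eve) has v→t.
A2: add {o} — o (Eve) has o→v.
A3: add {s} — s (Eve) has s→o.
A4 = A3; e.g. p (Adam) can still go to q. Fixed point.
From o, successor v is in the attractor (rank 1); the other successors p, u are not.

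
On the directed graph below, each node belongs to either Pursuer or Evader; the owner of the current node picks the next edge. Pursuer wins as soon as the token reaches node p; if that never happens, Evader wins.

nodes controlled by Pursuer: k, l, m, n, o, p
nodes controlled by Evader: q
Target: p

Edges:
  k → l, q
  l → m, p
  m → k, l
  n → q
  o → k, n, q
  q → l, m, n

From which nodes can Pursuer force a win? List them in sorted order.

k, l, m, o, p

A0 = {p}
A1: add {l} — l (Pursuer) has l→p.
A2: add {k, m} — k (Pursuer) has k→l; m (Pursuer) has m→l.
A3: add {o} — o (Pursuer) has o→k.
A4 = A3; e.g. n (Pursuer) has no edge into A3. Fixed point.
Pursuer's winning region = {k, l, m, o, p}.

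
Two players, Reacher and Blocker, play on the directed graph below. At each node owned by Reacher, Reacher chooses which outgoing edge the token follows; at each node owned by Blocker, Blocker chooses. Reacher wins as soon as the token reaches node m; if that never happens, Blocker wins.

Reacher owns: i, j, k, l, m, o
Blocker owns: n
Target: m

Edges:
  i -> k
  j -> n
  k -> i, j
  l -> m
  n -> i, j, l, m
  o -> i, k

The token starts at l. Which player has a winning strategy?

Reacher

A0 = {m}
A1: add {l} — l (Reacher) has l→m.
A2 = A1; e.g. i (Reacher) has no edge into A1. Fixed point.
l ∈ A1, so Reacher can force the target.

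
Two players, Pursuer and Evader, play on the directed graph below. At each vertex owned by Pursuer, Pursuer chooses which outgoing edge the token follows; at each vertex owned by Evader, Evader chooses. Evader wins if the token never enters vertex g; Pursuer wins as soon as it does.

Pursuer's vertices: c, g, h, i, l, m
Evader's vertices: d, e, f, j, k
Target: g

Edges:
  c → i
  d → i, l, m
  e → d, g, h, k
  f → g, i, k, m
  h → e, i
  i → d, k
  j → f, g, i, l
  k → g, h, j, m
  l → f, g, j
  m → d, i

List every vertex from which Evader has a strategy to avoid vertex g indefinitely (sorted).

c, d, e, f, h, i, j, k, m

A0 = {g}
A1: add {l} — l (Pursuer) has l→g.
A2 = A1; e.g. c (Pursuer) has no edge into A1. Fixed point.
Pursuer's attractor = {g, l}; Evader avoids the target exactly from the complement.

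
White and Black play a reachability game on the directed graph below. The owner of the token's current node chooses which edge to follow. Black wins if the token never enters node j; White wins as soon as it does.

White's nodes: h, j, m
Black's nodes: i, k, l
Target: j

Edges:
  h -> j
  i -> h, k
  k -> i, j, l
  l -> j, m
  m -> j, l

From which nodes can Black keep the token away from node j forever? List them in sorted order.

i, k

A0 = {j}
A1: add {h, m} — h (White) has h→j; m (White) has m→j.
A2: add {l} — l (Black): all of {j, m} already in.
A3 = A2; e.g. i (Black) can still go to k. Fixed point.
White's attractor = {h, j, l, m}; Black avoids the target exactly from the complement.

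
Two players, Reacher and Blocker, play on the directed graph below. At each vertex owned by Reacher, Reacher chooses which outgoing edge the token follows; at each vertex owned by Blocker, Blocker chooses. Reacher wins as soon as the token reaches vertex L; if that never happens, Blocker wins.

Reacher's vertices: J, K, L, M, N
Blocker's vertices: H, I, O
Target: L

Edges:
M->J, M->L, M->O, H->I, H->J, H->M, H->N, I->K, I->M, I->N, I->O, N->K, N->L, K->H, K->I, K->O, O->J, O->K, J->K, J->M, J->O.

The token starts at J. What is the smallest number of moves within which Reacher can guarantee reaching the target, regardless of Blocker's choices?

A0 = {L}
A1: add {M, N} — M (Reacher) has M→L; N (Reacher) has N→L.
A2: add {J} — J (Reacher) has J→M.
A3 = A2; e.g. H (Blocker) can still go to I. Fixed point.
J enters the attractor at level 2, so Reacher can force the target in 2 moves from there.

2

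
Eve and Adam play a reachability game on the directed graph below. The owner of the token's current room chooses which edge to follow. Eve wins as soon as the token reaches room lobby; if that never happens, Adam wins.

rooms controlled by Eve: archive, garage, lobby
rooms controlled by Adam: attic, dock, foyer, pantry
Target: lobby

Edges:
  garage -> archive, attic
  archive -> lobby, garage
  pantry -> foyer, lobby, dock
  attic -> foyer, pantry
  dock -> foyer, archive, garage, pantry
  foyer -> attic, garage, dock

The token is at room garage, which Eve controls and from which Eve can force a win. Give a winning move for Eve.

A0 = {lobby}
A1: add {archive} — archive (Eve) has archive→lobby.
A2: add {garage} — garage (Eve) has garage→archive.
A3 = A2; e.g. foyer (Adam) can still go to attic. Fixed point.
From garage, successor archive is in the attractor (rank 1); the other successor attic is not.

archive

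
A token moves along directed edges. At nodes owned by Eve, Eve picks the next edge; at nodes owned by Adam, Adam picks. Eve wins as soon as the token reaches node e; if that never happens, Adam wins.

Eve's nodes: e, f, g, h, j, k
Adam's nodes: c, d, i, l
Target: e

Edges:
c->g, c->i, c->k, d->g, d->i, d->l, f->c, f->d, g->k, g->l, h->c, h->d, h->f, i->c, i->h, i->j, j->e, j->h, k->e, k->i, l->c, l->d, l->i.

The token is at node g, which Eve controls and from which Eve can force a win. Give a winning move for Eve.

A0 = {e}
A1: add {j, k} — j (Eve) has j→e; k (Eve) has k→e.
A2: add {g} — g (Eve) has g→k.
A3 = A2; e.g. c (Adam) can still go to i. Fixed point.
From g, successor k is in the attractor (rank 1); the other successor l is not.

k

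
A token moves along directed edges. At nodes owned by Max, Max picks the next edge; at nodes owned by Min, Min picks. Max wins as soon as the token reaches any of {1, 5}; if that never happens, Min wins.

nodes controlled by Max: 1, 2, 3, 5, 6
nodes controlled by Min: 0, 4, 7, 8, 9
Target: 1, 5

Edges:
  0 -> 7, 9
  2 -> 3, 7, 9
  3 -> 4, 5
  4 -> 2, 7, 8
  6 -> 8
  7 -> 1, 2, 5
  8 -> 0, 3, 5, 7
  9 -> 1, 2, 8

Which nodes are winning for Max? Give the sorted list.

A0 = {1, 5}
A1: add {3} — 3 (Max) has 3→5.
A2: add {2} — 2 (Max) has 2→3.
A3: add {7} — 7 (Min): all of {1, 2, 5} already in.
A4 = A3; e.g. 0 (Min) can still go to 9. Fixed point.
Max's winning region = {1, 2, 3, 5, 7}.

1, 2, 3, 5, 7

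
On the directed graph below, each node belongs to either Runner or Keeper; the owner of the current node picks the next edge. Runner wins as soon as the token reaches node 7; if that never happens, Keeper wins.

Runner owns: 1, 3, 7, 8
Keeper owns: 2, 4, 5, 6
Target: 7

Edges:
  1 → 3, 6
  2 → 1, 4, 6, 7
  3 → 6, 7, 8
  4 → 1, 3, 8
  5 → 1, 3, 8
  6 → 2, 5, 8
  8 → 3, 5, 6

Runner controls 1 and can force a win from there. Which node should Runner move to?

3

A0 = {7}
A1: add {3} — 3 (Runner) has 3→7.
A2: add {1, 8} — 1 (Runner) has 1→3; 8 (Runner) has 8→3.
A3: add {4, 5} — 4 (Keeper): all of {1, 3, 8} already in; 5 (Keeper): all of {1, 3, 8} already in.
A4 = A3; e.g. 2 (Keeper) can still go to 6. Fixed point.
From 1, successor 3 is in the attractor (rank 1); the other successor 6 is not.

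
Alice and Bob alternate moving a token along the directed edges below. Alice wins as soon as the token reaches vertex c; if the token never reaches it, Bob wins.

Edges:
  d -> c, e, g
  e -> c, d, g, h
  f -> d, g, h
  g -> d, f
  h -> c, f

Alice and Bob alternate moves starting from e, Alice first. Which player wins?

Track states (vertex, player-to-move).
A0 = {(c,Alice), (c,Bob)}
A1: add {(d,Alice), (e,Alice), (h,Alice)}.
(e,Alice) ∈ A1 ⇒ Alice forces the target.

Alice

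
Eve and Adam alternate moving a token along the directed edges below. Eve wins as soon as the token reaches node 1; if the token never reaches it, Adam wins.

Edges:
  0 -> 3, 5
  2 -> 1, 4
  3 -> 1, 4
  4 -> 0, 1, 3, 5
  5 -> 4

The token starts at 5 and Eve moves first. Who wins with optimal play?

Adam

Track states (vertex, player-to-move).
A0 = {(1,Eve), (1,Adam)}
A1: add {(2,Eve), (3,Eve), (4,Eve)}.
A2: add {(2,Adam), (3,Adam), (5,Adam)}.
A3: add {(0,Eve)}.
A4 = A3; e.g. (0,Adam) stays out. (5,Eve) never enters ⇒ Adam avoids the target.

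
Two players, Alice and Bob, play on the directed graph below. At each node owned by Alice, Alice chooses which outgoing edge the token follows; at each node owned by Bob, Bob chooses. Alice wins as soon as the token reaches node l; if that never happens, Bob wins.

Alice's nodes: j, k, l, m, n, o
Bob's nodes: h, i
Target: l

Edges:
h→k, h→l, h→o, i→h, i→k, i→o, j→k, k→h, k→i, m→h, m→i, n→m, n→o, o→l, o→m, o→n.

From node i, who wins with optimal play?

Bob

A0 = {l}
A1: add {o} — o (Alice) has o→l.
A2: add {n} — n (Alice) has n→o.
A3 = A2; e.g. h (Bob) can still go to k. Fixed point.
i never enters the attractor, so Bob can avoid the target forever.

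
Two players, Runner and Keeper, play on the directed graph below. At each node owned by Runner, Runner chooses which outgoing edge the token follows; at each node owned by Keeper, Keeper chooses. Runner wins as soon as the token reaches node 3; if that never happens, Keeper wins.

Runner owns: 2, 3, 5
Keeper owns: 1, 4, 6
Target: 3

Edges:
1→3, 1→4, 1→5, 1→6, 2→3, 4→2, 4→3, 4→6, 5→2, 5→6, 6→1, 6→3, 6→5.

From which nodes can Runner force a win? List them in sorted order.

2, 3, 5

A0 = {3}
A1: add {2} — 2 (Runner) has 2→3.
A2: add {5} — 5 (Runner) has 5→2.
A3 = A2; e.g. 1 (Keeper) can still go to 4. Fixed point.
Runner's winning region = {2, 3, 5}.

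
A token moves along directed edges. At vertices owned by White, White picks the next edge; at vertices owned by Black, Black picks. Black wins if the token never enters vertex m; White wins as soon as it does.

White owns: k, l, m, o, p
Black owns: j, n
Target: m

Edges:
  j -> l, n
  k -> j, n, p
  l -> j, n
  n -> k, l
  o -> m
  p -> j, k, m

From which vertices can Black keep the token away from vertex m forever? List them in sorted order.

j, l, n

A0 = {m}
A1: add {o, p} — o (White) has o→m; p (White) has p→m.
A2: add {k} — k (White) has k→p.
A3 = A2; e.g. j (Black) can still go to l. Fixed point.
White's attractor = {k, m, o, p}; Black avoids the target exactly from the complement.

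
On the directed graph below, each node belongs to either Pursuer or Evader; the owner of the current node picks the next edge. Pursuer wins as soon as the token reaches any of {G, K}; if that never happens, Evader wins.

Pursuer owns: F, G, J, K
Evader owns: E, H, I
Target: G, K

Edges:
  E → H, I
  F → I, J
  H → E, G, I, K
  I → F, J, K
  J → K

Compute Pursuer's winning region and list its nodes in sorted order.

F, G, I, J, K

A0 = {G, K}
A1: add {J} — J (Pursuer) has J→K.
A2: add {F} — F (Pursuer) has F→J.
A3: add {I} — I (Evader): all of {F, J, K} already in.
A4 = A3; e.g. E (Evader) can still go to H. Fixed point.
Pursuer's winning region = {F, G, I, J, K}.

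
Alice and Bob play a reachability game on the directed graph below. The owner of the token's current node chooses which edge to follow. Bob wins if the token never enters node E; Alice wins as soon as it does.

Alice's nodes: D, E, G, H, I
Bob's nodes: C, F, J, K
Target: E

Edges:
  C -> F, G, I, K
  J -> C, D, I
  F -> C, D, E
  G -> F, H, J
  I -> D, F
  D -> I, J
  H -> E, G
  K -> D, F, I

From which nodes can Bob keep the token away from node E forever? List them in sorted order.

A0 = {E}
A1: add {H} — H (Alice) has H→E.
A2: add {G} — G (Alice) has G→H.
A3 = A2; e.g. C (Bob) can still go to F. Fixed point.
Alice's attractor = {E, G, H}; Bob avoids the target exactly from the complement.

C, D, F, I, J, K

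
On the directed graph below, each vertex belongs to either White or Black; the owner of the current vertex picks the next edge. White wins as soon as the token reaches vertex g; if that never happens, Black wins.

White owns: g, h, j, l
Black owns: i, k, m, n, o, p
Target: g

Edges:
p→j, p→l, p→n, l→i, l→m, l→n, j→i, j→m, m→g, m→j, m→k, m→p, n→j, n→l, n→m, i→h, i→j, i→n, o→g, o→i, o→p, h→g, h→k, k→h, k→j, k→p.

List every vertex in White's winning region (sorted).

g, h

A0 = {g}
A1: add {h} — h (White) has h→g.
A2 = A1; e.g. i (Black) can still go to j. Fixed point.
White's winning region = {g, h}.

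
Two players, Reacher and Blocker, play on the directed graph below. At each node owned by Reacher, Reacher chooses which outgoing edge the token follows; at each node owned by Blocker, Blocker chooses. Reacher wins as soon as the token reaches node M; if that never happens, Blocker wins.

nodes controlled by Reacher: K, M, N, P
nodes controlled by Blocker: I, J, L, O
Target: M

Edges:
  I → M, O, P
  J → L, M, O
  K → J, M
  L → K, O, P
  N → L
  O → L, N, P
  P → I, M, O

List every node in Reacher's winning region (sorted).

A0 = {M}
A1: add {K, P} — K (Reacher) has K→M; P (Reacher) has P→M.
A2 = A1; e.g. I (Blocker) can still go to O. Fixed point.
Reacher's winning region = {K, M, P}.

K, M, P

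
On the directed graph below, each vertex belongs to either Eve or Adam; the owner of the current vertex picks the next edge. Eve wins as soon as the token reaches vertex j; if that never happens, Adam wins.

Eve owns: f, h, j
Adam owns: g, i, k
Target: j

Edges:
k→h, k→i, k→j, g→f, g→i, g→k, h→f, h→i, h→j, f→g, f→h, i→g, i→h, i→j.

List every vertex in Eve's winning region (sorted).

A0 = {j}
A1: add {h} — h (Eve) has h→j.
A2: add {f} — f (Eve) has f→h.
A3 = A2; e.g. g (Adam) can still go to i. Fixed point.
Eve's winning region = {f, h, j}.

f, h, j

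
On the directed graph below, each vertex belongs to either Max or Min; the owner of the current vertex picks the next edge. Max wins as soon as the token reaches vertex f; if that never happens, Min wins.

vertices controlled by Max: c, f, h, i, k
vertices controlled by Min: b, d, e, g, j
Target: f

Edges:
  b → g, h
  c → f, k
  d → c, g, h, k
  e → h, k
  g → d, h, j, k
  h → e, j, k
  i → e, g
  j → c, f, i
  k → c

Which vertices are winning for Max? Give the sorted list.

A0 = {f}
A1: add {c} — c (Max) has c→f.
A2: add {k} — k (Max) has k→c.
A3: add {h} — h (Max) has h→k.
A4: add {e} — e (Min): all of {h, k} already in.
A5: add {i} — i (Max) has i→e.
A6: add {j} — j (Min): all of {c, f, i} already in.
A7 = A6; e.g. b (Min) can still go to g. Fixed point.
Max's winning region = {c, e, f, h, i, j, k}.

c, e, f, h, i, j, k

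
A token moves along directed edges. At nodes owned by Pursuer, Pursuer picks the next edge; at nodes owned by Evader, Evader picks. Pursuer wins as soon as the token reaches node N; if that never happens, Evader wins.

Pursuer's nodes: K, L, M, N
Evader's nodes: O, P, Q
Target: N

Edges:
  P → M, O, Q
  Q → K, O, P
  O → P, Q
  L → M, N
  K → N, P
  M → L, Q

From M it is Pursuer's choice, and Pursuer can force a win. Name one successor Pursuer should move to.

L

A0 = {N}
A1: add {K, L} — K (Pursuer) has K→N; L (Pursuer) has L→N.
A2: add {M} — M (Pursuer) has M→L.
A3 = A2; e.g. O (Evader) can still go to P. Fixed point.
From M, successor L is in the attractor (rank 1); the other successor Q is not.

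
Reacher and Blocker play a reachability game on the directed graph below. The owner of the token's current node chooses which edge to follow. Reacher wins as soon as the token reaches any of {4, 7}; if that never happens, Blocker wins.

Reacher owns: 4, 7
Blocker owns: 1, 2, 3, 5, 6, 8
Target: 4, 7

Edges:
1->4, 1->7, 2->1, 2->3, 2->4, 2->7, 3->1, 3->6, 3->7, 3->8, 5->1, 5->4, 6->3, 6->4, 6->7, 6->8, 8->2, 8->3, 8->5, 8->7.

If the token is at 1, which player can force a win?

A0 = {4, 7}
A1: add {1} — 1 (Blocker): all of {4, 7} already in.
1 ∈ A1, so Reacher can force the target.

Reacher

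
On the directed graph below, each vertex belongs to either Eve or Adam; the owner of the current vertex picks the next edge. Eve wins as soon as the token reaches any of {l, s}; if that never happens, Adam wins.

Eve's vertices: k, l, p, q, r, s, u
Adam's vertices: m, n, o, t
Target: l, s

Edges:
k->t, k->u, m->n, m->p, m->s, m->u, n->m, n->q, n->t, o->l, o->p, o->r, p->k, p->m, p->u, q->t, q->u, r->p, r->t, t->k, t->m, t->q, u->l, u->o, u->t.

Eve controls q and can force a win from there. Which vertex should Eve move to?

A0 = {l, s}
A1: add {u} — u (Eve) has u→l.
A2: add {k, p, q} — k (Eve) has k→u; p (Eve) has p→u; q (Eve) has q→u.
A3: add {r} — r (Eve) has r→p.
A4: add {o} — o (Adam): all of {l, p, r} already in.
A5 = A4; e.g. m (Adam) can still go to n. Fixed point.
From q, successor u is in the attractor (rank 1); the other successor t is not.

u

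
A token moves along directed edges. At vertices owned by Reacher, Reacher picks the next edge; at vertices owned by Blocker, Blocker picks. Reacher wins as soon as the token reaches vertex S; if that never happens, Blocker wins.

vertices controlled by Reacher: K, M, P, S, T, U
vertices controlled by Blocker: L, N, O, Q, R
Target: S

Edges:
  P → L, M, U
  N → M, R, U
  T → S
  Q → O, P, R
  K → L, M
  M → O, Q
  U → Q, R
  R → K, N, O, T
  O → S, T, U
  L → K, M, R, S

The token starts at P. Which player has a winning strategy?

A0 = {S}
A1: add {T} — T (Reacher) has T→S.
A2 = A1; e.g. K (Reacher) has no edge into A1. Fixed point.
P never enters the attractor, so Blocker can avoid the target forever.

Blocker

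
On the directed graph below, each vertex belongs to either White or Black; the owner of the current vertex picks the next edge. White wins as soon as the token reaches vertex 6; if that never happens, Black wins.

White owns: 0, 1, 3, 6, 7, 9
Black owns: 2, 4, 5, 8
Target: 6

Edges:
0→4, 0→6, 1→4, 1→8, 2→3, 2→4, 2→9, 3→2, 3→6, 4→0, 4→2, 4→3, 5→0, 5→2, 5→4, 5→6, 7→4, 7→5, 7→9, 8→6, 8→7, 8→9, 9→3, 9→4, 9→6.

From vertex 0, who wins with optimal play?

A0 = {6}
A1: add {0, 3, 9} — 0 (White) has 0→6; 3 (White) has 3→6; 9 (White) has 9→6.
0 ∈ A1, so White can force the target.

White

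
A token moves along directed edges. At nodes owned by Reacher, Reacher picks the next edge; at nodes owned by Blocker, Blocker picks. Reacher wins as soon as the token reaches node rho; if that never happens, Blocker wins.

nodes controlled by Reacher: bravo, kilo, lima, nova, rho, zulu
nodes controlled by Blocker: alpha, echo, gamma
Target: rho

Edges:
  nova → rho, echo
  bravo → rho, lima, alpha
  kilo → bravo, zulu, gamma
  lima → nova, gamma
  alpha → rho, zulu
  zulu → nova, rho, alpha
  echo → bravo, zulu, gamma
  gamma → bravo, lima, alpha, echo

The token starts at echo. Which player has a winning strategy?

Blocker

A0 = {rho}
A1: add {bravo, nova, zulu} — nova (Reacher) has nova→rho; bravo (Reacher) has bravo→rho; zulu (Reacher) has zulu→rho.
A2: add {alpha, kilo, lima} — kilo (Reacher) has kilo→bravo; lima (Reacher) has lima→nova; alpha (Blocker): all of {rho, zulu} already in.
A3 = A2; e.g. echo (Blocker) can still go to gamma. Fixed point.
echo never enters the attractor, so Blocker can avoid the target forever.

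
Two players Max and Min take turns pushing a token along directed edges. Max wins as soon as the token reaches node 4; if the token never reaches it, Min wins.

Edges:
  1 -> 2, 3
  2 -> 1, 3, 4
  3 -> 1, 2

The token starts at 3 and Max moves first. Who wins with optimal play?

Track states (vertex, player-to-move).
A0 = {(4,Max), (4,Min)}
A1: add {(2,Max)}.
A2 = A1; e.g. (1,Max) stays out. (3,Max) never enters ⇒ Min avoids the target.

Min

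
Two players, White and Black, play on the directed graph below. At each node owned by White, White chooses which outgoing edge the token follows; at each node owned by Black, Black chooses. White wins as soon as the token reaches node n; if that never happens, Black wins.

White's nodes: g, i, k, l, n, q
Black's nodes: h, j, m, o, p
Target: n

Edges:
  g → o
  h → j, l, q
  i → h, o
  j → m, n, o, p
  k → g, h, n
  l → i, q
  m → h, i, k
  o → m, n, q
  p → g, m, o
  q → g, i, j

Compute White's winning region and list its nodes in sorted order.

A0 = {n}
A1: add {k} — k (White) has k→n.
A2 = A1; e.g. g (White) has no edge into A1. Fixed point.
White's winning region = {k, n}.

k, n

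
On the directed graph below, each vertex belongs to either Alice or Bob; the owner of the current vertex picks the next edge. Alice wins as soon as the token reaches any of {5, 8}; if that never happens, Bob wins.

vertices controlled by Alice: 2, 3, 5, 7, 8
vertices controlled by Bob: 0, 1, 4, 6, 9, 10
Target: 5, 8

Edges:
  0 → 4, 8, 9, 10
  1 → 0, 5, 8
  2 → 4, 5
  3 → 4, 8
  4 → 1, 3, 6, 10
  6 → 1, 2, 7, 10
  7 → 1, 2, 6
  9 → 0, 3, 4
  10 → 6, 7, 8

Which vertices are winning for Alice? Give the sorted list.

A0 = {5, 8}
A1: add {2, 3} — 2 (Alice) has 2→5; 3 (Alice) has 3→8.
A2: add {7} — 7 (Alice) has 7→2.
A3 = A2; e.g. 0 (Bob) can still go to 4. Fixed point.
Alice's winning region = {2, 3, 5, 7, 8}.

2, 3, 5, 7, 8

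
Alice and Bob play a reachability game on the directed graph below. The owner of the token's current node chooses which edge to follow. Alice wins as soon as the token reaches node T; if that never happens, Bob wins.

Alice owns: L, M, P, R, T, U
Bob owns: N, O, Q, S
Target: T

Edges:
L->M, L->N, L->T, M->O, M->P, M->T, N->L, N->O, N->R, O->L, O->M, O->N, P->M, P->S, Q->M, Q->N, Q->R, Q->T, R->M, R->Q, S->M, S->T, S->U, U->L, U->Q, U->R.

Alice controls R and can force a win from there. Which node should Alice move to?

M

A0 = {T}
A1: add {L, M} — L (Alice) has L→T; M (Alice) has M→T.
A2: add {P, R, U} — P (Alice) has P→M; R (Alice) has R→M; U (Alice) has U→L.
A3: add {S} — S (Bob): all of {M, T, U} already in.
A4 = A3; e.g. N (Bob) can still go to O. Fixed point.
From R, successor M is in the attractor (rank 1); the other successor Q is not.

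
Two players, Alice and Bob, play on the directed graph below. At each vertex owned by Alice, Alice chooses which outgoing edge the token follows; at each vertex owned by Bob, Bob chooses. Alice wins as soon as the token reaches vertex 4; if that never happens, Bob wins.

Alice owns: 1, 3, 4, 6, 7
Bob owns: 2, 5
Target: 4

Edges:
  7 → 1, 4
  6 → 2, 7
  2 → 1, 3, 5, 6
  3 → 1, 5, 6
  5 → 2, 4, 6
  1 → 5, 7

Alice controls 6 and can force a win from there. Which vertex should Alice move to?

7

A0 = {4}
A1: add {7} — 7 (Alice) has 7→4.
A2: add {1, 6} — 1 (Alice) has 1→7; 6 (Alice) has 6→7.
A3: add {3} — 3 (Alice) has 3→1.
A4 = A3; e.g. 2 (Bob) can still go to 5. Fixed point.
From 6, successor 7 is in the attractor (rank 1); the other successor 2 is not.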